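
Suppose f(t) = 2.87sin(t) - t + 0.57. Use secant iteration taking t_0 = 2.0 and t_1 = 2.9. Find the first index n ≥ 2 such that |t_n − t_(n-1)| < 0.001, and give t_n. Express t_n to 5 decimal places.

f(2.0) = 1.1796836, f(2.9) = -1.6433544
t_2 = 2.9000000 − (-1.6433544)·(0.9000000)/(-2.8230380) = 2.3760896;  |Δ| = 0.5239104
f(2.3760896) = 0.1825328
t_3 = 2.3760896 − 0.1825328·(-0.5239104)/(1.8258873) = 2.4284646;  |Δ| = 0.0523750
f(2.4284646) = 0.0190973
t_4 = 2.4284646 − 0.0190973·(0.0523750)/(-0.1634355) = 2.4345846;  |Δ| = 0.0061200
f(2.4345846) = -0.0003420
t_5 = 2.4345846 − (-0.0003420)·(0.0061200)/(-0.0194393) = 2.4344769;  |Δ| = 0.0001077
|t_5 − t_4| = 0.0001077 < 0.001

n = 5, t_n = 2.43448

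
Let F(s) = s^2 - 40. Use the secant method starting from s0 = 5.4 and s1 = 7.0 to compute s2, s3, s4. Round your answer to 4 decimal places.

F(5.4) = -10.840000, F(7.0) = 9.000000
s2 = 7.000000 − 9.000000·(7.000000 − 5.400000) / (9.000000 − (-10.840000)) = 7.000000 − (14.400000)/(19.840000) = 6.274194
F(6.274194) = -0.634495
s3 = 6.274194 − (-0.634495)·(6.274194 − 7.000000) / (-0.634495 − 9.000000) = 6.274194 − (0.460521)/(-9.634495) = 6.321993
F(6.321993) = -0.032408
s4 = 6.321993 − (-0.032408)·(6.321993 − 6.274194) / (-0.032408 − (-0.634495)) = 6.321993 − (-0.001549)/(0.602087) = 6.324566

6.2742, 6.3220, 6.3246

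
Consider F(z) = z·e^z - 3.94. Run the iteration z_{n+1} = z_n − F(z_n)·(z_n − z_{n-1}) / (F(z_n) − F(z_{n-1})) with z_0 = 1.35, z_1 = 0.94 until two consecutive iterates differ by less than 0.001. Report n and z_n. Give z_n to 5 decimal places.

n = 5, z_n = 1.19393

F(1.35) = 1.2675245, F(0.94) = -1.5336175
z_2 = 0.9400000 − (-1.5336175)·(-0.4100000)/(-2.8011419) = 1.1644739;  |Δ| = 0.2244739
F(1.1644739) = -0.2087502
z_3 = 1.1644739 − (-0.2087502)·(0.2244739)/(1.3248672) = 1.1998427;  |Δ| = 0.0353688
F(1.1998427) = 0.0429913
z_4 = 1.1998427 − 0.0429913·(0.0353688)/(0.2517415) = 1.1938025;  |Δ| = 0.0060401
F(1.1938025) = -0.0009240
z_5 = 1.1938025 − (-0.0009240)·(-0.0060401)/(-0.0439153) = 1.1939296;  |Δ| = 0.0001271
|z_5 − z_4| = 0.0001271 < 0.001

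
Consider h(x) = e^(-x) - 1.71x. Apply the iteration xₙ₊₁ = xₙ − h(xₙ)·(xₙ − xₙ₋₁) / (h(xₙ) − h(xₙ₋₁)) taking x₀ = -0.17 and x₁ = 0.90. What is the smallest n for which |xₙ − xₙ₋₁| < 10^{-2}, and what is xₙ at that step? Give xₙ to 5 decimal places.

n = 4, xₙ = 0.39427

h(-0.17) = 1.4760049, h(0.90) = -1.1324303
x₂ = 0.9000000 − (-1.1324303)·(1.0700000)/(-2.6084352) = 0.4354684;  |Δ| = 0.4645316
h(0.4354684) = -0.0976895
x₃ = 0.4354684 − (-0.0976895)·(-0.4645316)/(1.0347408) = 0.3916122;  |Δ| = 0.0438563
h(0.3916122) = 0.0063094
x₄ = 0.3916122 − 0.0063094·(-0.0438563)/(0.1039989) = 0.3942728;  |Δ| = 0.0026607
|x₄ − x₃| = 0.0026607 < 10^{-2}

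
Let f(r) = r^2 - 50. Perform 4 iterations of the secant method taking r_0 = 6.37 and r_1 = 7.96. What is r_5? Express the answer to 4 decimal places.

7.0711

f(6.37) = -9.423100, f(7.96) = 13.361600
r_2 = 7.960000 − 13.361600·(7.960000 − 6.370000) / (13.361600 − (-9.423100)) = 7.960000 − (21.244944)/(22.784700) = 7.027579
f(7.027579) = -0.613140
r_3 = 7.027579 − (-0.613140)·(7.027579 − 7.960000) / (-0.613140 − 13.361600) = 7.027579 − (0.571705)/(-13.974740) = 7.068488
f(7.068488) = -0.036472
r_4 = 7.068488 − (-0.036472)·(7.068488 − 7.027579) / (-0.036472 − (-0.613140)) = 7.068488 − (-0.001492)/(0.576669) = 7.071076
f(7.071076) = 0.000113
r_5 = 7.071076 − 0.000113·(7.071076 − 7.068488) / (0.000113 − (-0.036472)) = 7.071076 − (0.000000)/(0.036584) = 7.071068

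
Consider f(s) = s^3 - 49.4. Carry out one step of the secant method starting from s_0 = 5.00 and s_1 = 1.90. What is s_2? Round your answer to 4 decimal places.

f(5.00) = 75.600000, f(1.90) = -42.541000
s_2 = 1.900000 − (-42.541000)·(1.900000 − 5.000000) / (-42.541000 − 75.600000) = 1.900000 − (131.877100)/(-118.141000) = 3.016269

3.0163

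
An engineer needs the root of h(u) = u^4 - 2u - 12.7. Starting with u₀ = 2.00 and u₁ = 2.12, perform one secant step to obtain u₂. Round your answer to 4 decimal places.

2.0212

h(2.00) = -0.700000, h(2.12) = 3.259631
u₂ = 2.120000 − 3.259631·(2.120000 − 2.000000) / (3.259631 − (-0.700000)) = 2.120000 − (0.391156)/(3.959631) = 2.021214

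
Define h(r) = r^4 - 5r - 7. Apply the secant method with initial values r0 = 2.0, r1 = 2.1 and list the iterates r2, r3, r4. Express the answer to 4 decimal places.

2.0339, 2.0358, 2.0359

h(2.0) = -1.000000, h(2.1) = 1.948100
r2 = 2.100000 − 1.948100·(2.100000 − 2.000000) / (1.948100 − (-1.000000)) = 2.100000 − (0.194810)/(2.948100) = 2.033920
h(2.033920) = -0.056229
r3 = 2.033920 − (-0.056229)·(2.033920 − 2.100000) / (-0.056229 − 1.948100) = 2.033920 − (0.003716)/(-2.004329) = 2.035774
h(2.035774) = -0.003022
r4 = 2.035774 − (-0.003022)·(2.035774 − 2.033920) / (-0.003022 − (-0.056229)) = 2.035774 − (-0.000006)/(0.053207) = 2.035879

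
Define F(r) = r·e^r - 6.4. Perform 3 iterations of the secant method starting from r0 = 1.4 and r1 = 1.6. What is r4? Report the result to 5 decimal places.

F(1.4) = -0.7227200, F(1.6) = 1.5248519
r2 = 1.6000000 − 1.5248519·(1.6000000 − 1.4000000) / (1.5248519 − (-0.7227200)) = 1.6000000 − (0.3049704)/(2.2475719) = 1.4643112
F(1.4643112) = -0.0674935
r3 = 1.4643112 − (-0.0674935)·(1.4643112 − 1.6000000) / (-0.0674935 − 1.5248519) = 1.4643112 − (0.0091581)/(-1.5923454) = 1.4700625
F(1.4700625) = -0.0059527
r4 = 1.4700625 − (-0.0059527)·(1.4700625 − 1.4643112) / (-0.0059527 − (-0.0674935)) = 1.4700625 − (-0.0000342)/(0.0615408) = 1.4706188

1.47062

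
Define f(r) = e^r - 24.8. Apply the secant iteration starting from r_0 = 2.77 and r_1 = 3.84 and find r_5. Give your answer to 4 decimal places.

f(2.77) = -8.841366, f(3.84) = 21.725474
r_2 = 3.840000 − 21.725474·(3.840000 − 2.770000) / (21.725474 − (-8.841366)) = 3.840000 − (23.246258)/(30.566840) = 3.079494
f(3.079494) = -3.052599
r_3 = 3.079494 − (-3.052599)·(3.079494 − 3.840000) / (-3.052599 − 21.725474) = 3.079494 − (2.321519)/(-24.778073) = 3.173187
f(3.173187) = -0.916527
r_4 = 3.173187 − (-0.916527)·(3.173187 − 3.079494) / (-0.916527 − (-3.052599)) = 3.173187 − (-0.085872)/(2.136072) = 3.213387
f(3.213387) = 0.063166
r_5 = 3.213387 − 0.063166·(3.213387 − 3.173187) / (0.063166 − (-0.916527)) = 3.213387 − (0.002539)/(0.979693) = 3.210795

3.2108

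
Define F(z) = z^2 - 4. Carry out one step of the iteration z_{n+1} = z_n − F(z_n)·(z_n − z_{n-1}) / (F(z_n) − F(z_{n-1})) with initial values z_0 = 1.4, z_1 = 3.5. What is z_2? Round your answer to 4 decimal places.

F(1.4) = -2.040000, F(3.5) = 8.250000
z_2 = 3.500000 − 8.250000·(3.500000 − 1.400000) / (8.250000 − (-2.040000)) = 3.500000 − (17.325000)/(10.290000) = 1.816327

1.8163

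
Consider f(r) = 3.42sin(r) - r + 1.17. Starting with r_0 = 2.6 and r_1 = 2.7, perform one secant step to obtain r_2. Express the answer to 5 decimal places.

2.68297

f(2.6) = 0.3330147, f(2.7) = -0.0683608
r_2 = 2.7000000 − (-0.0683608)·(2.7000000 − 2.6000000) / (-0.0683608 − 0.3330147) = 2.7000000 − (-0.0068361)/(-0.4013755) = 2.6829684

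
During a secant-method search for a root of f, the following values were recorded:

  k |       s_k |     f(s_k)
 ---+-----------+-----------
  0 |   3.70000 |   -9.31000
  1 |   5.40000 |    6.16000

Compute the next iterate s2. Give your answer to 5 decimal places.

s2 = 5.40000 − 6.16000·(5.40000 − 3.70000) / (6.16000 − (-9.31000))
   = 5.40000 − (10.4720000)/(15.4700000) = 4.7230769

4.72308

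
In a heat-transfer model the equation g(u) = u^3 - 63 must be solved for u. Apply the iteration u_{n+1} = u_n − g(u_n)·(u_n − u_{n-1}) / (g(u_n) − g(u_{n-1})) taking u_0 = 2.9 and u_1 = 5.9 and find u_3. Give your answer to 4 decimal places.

3.8132

g(2.9) = -38.611000, g(5.9) = 142.379000
u_2 = 5.900000 − 142.379000·(5.900000 − 2.900000) / (142.379000 − (-38.611000)) = 5.900000 − (427.137000)/(180.990000) = 3.539997
g(3.539997) = -18.638261
u_3 = 3.539997 − (-18.638261)·(3.539997 − 5.900000) / (-18.638261 − 142.379000) = 3.539997 − (43.986357)/(-161.017261) = 3.813175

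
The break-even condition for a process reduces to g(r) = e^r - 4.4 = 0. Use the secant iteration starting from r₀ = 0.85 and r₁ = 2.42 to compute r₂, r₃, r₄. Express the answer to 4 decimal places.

g(0.85) = -2.060353, g(2.42) = 6.845859
r₂ = 2.420000 − 6.845859·(2.420000 − 0.850000) / (6.845859 − (-2.060353)) = 2.420000 − (10.747999)/(8.906212) = 1.213202
g(1.213202) = -1.035760
r₃ = 1.213202 − (-1.035760)·(1.213202 − 2.420000) / (-1.035760 − 6.845859) = 1.213202 − (1.249953)/(-7.881619) = 1.371793
g(1.371793) = -0.457587
r₄ = 1.371793 − (-0.457587)·(1.371793 − 1.213202) / (-0.457587 − (-1.035760)) = 1.371793 − (-0.072569)/(0.578173) = 1.497308

1.2132, 1.3718, 1.4973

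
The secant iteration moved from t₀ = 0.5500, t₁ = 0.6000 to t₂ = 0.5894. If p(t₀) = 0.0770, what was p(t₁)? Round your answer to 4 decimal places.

The secant line through (0.5500, 0.0770) and (0.6000, p(t₁)) crosses zero at t₂ = 0.5894.
So (0.5500, 0.0770), (0.6000, p(t₁)), (0.5894, 0) are collinear:
p(t₁) = 0.0770 · (0.6000 − 0.5894) / (0.5500 − 0.5894) = 0.0770 · (0.010600)/(-0.039400) = -0.020716

-0.0207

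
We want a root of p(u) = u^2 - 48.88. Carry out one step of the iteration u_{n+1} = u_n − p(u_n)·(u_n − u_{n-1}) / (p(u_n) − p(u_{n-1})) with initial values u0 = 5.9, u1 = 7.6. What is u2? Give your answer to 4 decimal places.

6.9422

p(5.9) = -14.070000, p(7.6) = 8.880000
u2 = 7.600000 − 8.880000·(7.600000 − 5.900000) / (8.880000 − (-14.070000)) = 7.600000 − (15.096000)/(22.950000) = 6.942222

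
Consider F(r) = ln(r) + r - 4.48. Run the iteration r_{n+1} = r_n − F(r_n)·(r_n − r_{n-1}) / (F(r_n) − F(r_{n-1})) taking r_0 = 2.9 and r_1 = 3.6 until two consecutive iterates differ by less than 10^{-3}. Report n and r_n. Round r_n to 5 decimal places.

F(2.9) = -0.5152893, F(3.6) = 0.4009338
r_2 = 3.6000000 − 0.4009338·(0.7000000)/(0.9162231) = 3.2936841;  |Δ| = 0.3063159
F(3.2936841) = 0.0056908
r_3 = 3.2936841 − 0.0056908·(-0.3063159)/(-0.3952430) = 3.2892737;  |Δ| = 0.0044104
F(3.2892737) = -0.0000596
r_4 = 3.2892737 − (-0.0000596)·(-0.0044104)/(-0.0057504) = 3.2893194;  |Δ| = 0.0000457
|r_4 − r_3| = 0.0000457 < 10^{-3}

n = 4, r_n = 3.28932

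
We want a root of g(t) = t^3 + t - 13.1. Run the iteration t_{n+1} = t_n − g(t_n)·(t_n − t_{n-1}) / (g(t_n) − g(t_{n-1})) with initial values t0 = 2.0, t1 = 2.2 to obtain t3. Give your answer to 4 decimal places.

2.2161

g(2.0) = -3.100000, g(2.2) = -0.252000
t2 = 2.200000 − (-0.252000)·(2.200000 − 2.000000) / (-0.252000 − (-3.100000)) = 2.200000 − (-0.050400)/(2.848000) = 2.217697
g(2.217697) = 0.024724
t3 = 2.217697 − 0.024724·(2.217697 − 2.200000) / (0.024724 − (-0.252000)) = 2.217697 − (0.000438)/(0.276724) = 2.216116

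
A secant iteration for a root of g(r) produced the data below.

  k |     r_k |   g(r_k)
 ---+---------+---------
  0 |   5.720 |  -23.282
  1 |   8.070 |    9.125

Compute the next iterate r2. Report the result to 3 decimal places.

7.408

r2 = 8.070 − 9.125·(8.070 − 5.720) / (9.125 − (-23.282))
   = 8.070 − (21.44375)/(32.40700) = 7.40830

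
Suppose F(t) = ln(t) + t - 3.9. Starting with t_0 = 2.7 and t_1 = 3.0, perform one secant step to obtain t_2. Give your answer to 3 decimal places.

2.853

F(2.7) = -0.20675, F(3.0) = 0.19861
t_2 = 3.00000 − 0.19861·(3.00000 − 2.70000) / (0.19861 − (-0.20675)) = 3.00000 − (0.05958)/(0.40536) = 2.85301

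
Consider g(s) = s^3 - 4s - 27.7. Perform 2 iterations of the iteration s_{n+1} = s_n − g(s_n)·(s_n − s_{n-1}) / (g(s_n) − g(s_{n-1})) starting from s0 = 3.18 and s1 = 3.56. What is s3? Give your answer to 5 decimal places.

g(3.18) = -8.2625680, g(3.56) = 3.1780160
s2 = 3.5600000 − 3.1780160·(3.5600000 − 3.1800000) / (3.1780160 − (-8.2625680)) = 3.5600000 − (1.2076461)/(11.4405840) = 3.4544419
g(3.4544419) = -0.2953285
s3 = 3.4544419 − (-0.2953285)·(3.4544419 − 3.5600000) / (-0.2953285 − 3.1780160) = 3.4544419 − (0.0311743)/(-3.4733445) = 3.4634172

3.46342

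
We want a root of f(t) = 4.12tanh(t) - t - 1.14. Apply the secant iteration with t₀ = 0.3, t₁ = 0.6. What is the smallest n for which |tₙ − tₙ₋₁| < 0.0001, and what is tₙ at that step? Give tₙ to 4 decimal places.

n = 5, tₙ = 0.3900

f(0.3) = -0.239792, f(0.6) = 0.472644
t₂ = 0.600000 − 0.472644·(0.300000)/(0.712436) = 0.400974;  |Δ| = 0.199026
f(0.400974) = 0.027848
t₃ = 0.400974 − 0.027848·(-0.199026)/(-0.444796) = 0.388513;  |Δ| = 0.012461
f(0.388513) = -0.003793
t₄ = 0.388513 − (-0.003793)·(-0.012461)/(-0.031641) = 0.390007;  |Δ| = 0.001494
f(0.390007) = 0.000022
t₅ = 0.390007 − 0.000022·(0.001494)/(0.003814) = 0.389998;  |Δ| = 0.000009
|t₅ − t₄| = 0.000009 < 0.0001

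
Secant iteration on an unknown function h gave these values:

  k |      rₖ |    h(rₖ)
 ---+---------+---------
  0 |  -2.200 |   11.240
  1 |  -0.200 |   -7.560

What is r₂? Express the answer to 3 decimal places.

r₂ = -0.200 − (-7.560)·(-0.200 − (-2.200)) / (-7.560 − 11.240)
   = -0.200 − (-15.12000)/(-18.80000) = -1.00426

-1.004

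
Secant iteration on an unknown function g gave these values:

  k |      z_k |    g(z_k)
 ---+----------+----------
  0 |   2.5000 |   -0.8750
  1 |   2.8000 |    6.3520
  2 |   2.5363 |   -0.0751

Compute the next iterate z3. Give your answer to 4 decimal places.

z3 = 2.5363 − (-0.0751)·(2.5363 − 2.8000) / (-0.0751 − 6.3520)
   = 2.5363 − (0.019804)/(-6.427100) = 2.539381

2.5394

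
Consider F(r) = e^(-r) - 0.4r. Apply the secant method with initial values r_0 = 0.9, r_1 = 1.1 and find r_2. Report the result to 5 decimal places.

0.96060

F(0.9) = 0.0465697, F(1.1) = -0.1071289
r_2 = 1.1000000 − (-0.1071289)·(1.1000000 − 0.9000000) / (-0.1071289 − 0.0465697) = 1.1000000 − (-0.0214258)/(-0.1536986) = 0.9605987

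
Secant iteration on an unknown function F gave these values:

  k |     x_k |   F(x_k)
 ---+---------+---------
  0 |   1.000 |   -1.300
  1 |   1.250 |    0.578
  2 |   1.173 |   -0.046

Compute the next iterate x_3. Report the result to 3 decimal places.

x_3 = 1.173 − (-0.046)·(1.173 − 1.250) / (-0.046 − 0.578)
   = 1.173 − (0.00354)/(-0.62400) = 1.17868

1.179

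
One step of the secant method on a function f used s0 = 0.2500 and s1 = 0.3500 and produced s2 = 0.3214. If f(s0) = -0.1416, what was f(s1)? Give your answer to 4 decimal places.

0.0567

The secant line through (0.2500, -0.1416) and (0.3500, f(s1)) crosses zero at s2 = 0.3214.
So (0.2500, -0.1416), (0.3500, f(s1)), (0.3214, 0) are collinear:
f(s1) = -0.1416 · (0.3500 − 0.3214) / (0.2500 − 0.3214) = -0.1416 · (0.028600)/(-0.071400) = 0.056719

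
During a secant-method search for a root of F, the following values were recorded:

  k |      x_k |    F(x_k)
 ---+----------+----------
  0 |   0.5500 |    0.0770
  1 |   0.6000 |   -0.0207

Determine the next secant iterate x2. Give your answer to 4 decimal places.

x2 = 0.6000 − (-0.0207)·(0.6000 − 0.5500) / (-0.0207 − 0.0770)
   = 0.6000 − (-0.001035)/(-0.097700) = 0.589406

0.5894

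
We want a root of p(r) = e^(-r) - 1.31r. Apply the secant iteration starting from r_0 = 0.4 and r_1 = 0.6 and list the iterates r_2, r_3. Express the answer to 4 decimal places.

0.4763, 0.4748

p(0.4) = 0.146320, p(0.6) = -0.237188
r_2 = 0.600000 − (-0.237188)·(0.600000 − 0.400000) / (-0.237188 − 0.146320) = 0.600000 − (-0.047438)/(-0.383508) = 0.476306
p(0.476306) = -0.002888
r_3 = 0.476306 − (-0.002888)·(0.476306 − 0.600000) / (-0.002888 − (-0.237188)) = 0.476306 − (0.000357)/(0.234301) = 0.474782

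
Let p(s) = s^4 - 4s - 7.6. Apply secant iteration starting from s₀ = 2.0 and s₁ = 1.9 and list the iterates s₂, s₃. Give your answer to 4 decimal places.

p(2.0) = 0.400000, p(1.9) = -2.167900
s₂ = 1.900000 − (-2.167900)·(1.900000 − 2.000000) / (-2.167900 − 0.400000) = 1.900000 − (0.216790)/(-2.567900) = 1.984423
p(1.984423) = -0.030361
s₃ = 1.984423 − (-0.030361)·(1.984423 − 1.900000) / (-0.030361 − (-2.167900)) = 1.984423 − (-0.002563)/(2.137539) = 1.985622

1.9844, 1.9856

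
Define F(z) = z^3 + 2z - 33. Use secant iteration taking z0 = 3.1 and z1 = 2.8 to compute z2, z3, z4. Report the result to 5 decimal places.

2.99367, 3.00041, 3.00000

F(3.1) = 2.9910000, F(2.8) = -5.4480000
z2 = 2.8000000 − (-5.4480000)·(2.8000000 − 3.1000000) / (-5.4480000 − 2.9910000) = 2.8000000 − (1.6344000)/(-8.4390000) = 2.9936722
F(2.9936722) = -0.1831450
z3 = 2.9936722 − (-0.1831450)·(2.9936722 − 2.8000000) / (-0.1831450 − (-5.4480000)) = 2.9936722 − (-0.0354701)/(5.2648550) = 3.0004094
F(3.0004094) = 0.0118737
z4 = 3.0004094 − 0.0118737·(3.0004094 − 2.9936722) / (0.0118737 − (-0.1831450)) = 3.0004094 − (0.0000800)/(0.1950187) = 2.9999992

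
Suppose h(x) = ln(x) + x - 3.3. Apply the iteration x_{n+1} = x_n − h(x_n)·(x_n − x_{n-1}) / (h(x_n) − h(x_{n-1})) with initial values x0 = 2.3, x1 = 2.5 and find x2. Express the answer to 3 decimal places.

2.418

h(2.3) = -0.16709, h(2.5) = 0.11629
x2 = 2.50000 − 0.11629·(2.50000 − 2.30000) / (0.11629 − (-0.16709)) = 2.50000 − (0.02326)/(0.28338) = 2.41793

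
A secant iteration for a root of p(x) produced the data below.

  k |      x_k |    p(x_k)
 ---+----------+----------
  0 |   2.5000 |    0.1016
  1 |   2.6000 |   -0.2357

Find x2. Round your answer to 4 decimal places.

2.5301

x2 = 2.6000 − (-0.2357)·(2.6000 − 2.5000) / (-0.2357 − 0.1016)
   = 2.6000 − (-0.023570)/(-0.337300) = 2.530122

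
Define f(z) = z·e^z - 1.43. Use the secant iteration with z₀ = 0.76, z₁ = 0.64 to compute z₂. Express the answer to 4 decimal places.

f(0.76) = 0.195090, f(0.64) = -0.216252
z₂ = 0.640000 − (-0.216252)·(0.640000 − 0.760000) / (-0.216252 − 0.195090) = 0.640000 − (0.025950)/(-0.411342) = 0.703087

0.7031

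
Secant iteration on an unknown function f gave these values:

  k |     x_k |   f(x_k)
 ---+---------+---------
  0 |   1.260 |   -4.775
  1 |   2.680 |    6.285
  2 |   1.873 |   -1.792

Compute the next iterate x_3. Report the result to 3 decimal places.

x_3 = 1.873 − (-1.792)·(1.873 − 2.680) / (-1.792 − 6.285)
   = 1.873 − (1.44614)/(-8.07700) = 2.05204

2.052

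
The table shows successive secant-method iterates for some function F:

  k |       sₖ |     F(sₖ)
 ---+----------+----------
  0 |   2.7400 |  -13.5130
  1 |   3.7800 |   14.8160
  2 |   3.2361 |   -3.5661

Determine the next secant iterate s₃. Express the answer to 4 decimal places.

3.3416

s₃ = 3.2361 − (-3.5661)·(3.2361 − 3.7800) / (-3.5661 − 14.8160)
   = 3.2361 − (1.939602)/(-18.382100) = 3.341616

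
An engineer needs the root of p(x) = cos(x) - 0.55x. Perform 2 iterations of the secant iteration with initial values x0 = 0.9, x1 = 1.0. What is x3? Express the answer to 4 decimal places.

0.9930

p(0.9) = 0.126610, p(1.0) = -0.009698
x2 = 1.000000 − (-0.009698)·(1.000000 − 0.900000) / (-0.009698 − 0.126610) = 1.000000 − (-0.000970)/(-0.136308) = 0.992885
p(0.992885) = 0.000188
x3 = 0.992885 − 0.000188·(0.992885 − 1.000000) / (0.000188 − (-0.009698)) = 0.992885 − (-0.000001)/(0.009886) = 0.993021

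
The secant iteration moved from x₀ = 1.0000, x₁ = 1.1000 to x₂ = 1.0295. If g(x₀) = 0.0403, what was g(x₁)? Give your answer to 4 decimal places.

-0.0963

The secant line through (1.0000, 0.0403) and (1.1000, g(x₁)) crosses zero at x₂ = 1.0295.
So (1.0000, 0.0403), (1.1000, g(x₁)), (1.0295, 0) are collinear:
g(x₁) = 0.0403 · (1.1000 − 1.0295) / (1.0000 − 1.0295) = 0.0403 · (0.070500)/(-0.029500) = -0.096310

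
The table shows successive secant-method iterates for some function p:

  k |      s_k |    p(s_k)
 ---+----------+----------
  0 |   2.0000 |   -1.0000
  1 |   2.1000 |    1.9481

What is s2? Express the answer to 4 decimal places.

s2 = 2.1000 − 1.9481·(2.1000 − 2.0000) / (1.9481 − (-1.0000))
   = 2.1000 − (0.194810)/(2.948100) = 2.033920

2.0339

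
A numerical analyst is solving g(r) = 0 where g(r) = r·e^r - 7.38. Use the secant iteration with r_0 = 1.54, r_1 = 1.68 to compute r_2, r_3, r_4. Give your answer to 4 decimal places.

g(1.54) = -0.196531, g(1.68) = 1.634134
r_2 = 1.680000 − 1.634134·(1.680000 − 1.540000) / (1.634134 − (-0.196531)) = 1.680000 − (0.228779)/(1.830665) = 1.555030
g(1.555030) = -0.016581
r_3 = 1.555030 − (-0.016581)·(1.555030 − 1.680000) / (-0.016581 − 1.634134) = 1.555030 − (0.002072)/(-1.650715) = 1.556285
g(1.556285) = -0.001380
r_4 = 1.556285 − (-0.001380)·(1.556285 − 1.555030) / (-0.001380 − (-0.016581)) = 1.556285 − (-0.000002)/(0.015201) = 1.556399

1.5550, 1.5563, 1.5564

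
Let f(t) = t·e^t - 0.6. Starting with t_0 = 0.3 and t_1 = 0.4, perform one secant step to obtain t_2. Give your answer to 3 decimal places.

0.402

f(0.3) = -0.19504, f(0.4) = -0.00327
t_2 = 0.40000 − (-0.00327)·(0.40000 − 0.30000) / (-0.00327 − (-0.19504)) = 0.40000 − (-0.00033)/(0.19177) = 0.40171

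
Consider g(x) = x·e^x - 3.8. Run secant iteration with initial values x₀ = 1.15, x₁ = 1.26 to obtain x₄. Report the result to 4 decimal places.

1.1743

g(1.15) = -0.168078, g(1.26) = 0.642031
x₂ = 1.260000 − 0.642031·(1.260000 − 1.150000) / (0.642031 − (-0.168078)) = 1.260000 − (0.070623)/(0.810109) = 1.172822
g(1.172822) = -0.010495
x₃ = 1.172822 − (-0.010495)·(1.172822 − 1.260000) / (-0.010495 − 0.642031) = 1.172822 − (0.000915)/(-0.652526) = 1.174224
g(1.174224) = -0.000641
x₄ = 1.174224 − (-0.000641)·(1.174224 − 1.172822) / (-0.000641 − (-0.010495)) = 1.174224 − (-0.000001)/(0.009854) = 1.174316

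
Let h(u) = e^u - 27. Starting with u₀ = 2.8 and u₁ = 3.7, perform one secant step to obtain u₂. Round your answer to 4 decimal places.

3.1958

h(2.8) = -10.555353, h(3.7) = 13.447304
u₂ = 3.700000 − 13.447304·(3.700000 − 2.800000) / (13.447304 − (-10.555353)) = 3.700000 − (12.102574)/(24.002658) = 3.195782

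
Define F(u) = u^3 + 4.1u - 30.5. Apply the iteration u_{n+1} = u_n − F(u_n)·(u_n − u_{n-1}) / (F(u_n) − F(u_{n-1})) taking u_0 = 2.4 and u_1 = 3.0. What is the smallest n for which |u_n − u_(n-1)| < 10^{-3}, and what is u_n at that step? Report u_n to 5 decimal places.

F(2.4) = -6.8360000, F(3.0) = 8.8000000
u_2 = 3.0000000 − 8.8000000·(0.6000000)/(15.6360000) = 2.6623177;  |Δ| = 0.3376823
F(2.6623177) = -0.7141605
u_3 = 2.6623177 − (-0.7141605)·(-0.3376823)/(-9.5141605) = 2.6876651;  |Δ| = 0.0253474
F(2.6876651) = -0.0661058
u_4 = 2.6876651 − (-0.0661058)·(0.0253474)/(0.6480547) = 2.6902507;  |Δ| = 0.0025856
F(2.6902507) = 0.0005807
u_5 = 2.6902507 − 0.0005807·(0.0025856)/(0.0666865) = 2.6902282;  |Δ| = 0.0000225
|u_5 − u_4| = 0.0000225 < 10^{-3}

n = 5, u_n = 2.69023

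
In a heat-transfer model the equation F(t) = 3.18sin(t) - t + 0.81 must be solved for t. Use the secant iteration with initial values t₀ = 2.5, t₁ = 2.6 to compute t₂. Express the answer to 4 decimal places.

F(2.5) = 0.213141, F(2.6) = -0.150706
t₂ = 2.600000 − (-0.150706)·(2.600000 − 2.500000) / (-0.150706 − 0.213141) = 2.600000 − (-0.015071)/(-0.363847) = 2.558580

2.5586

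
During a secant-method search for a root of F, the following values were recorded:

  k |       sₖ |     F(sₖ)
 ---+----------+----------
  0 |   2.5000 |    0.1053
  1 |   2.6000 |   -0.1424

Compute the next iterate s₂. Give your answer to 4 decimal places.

s₂ = 2.6000 − (-0.1424)·(2.6000 − 2.5000) / (-0.1424 − 0.1053)
   = 2.6000 − (-0.014240)/(-0.247700) = 2.542511

2.5425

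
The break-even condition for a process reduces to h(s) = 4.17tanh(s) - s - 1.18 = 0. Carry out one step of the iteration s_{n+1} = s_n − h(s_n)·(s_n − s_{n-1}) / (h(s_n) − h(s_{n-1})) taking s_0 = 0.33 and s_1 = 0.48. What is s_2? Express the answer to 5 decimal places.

0.40126

h(0.33) = -0.1817684, h(0.48) = 0.2008359
s_2 = 0.4800000 − 0.2008359·(0.4800000 − 0.3300000) / (0.2008359 − (-0.1817684)) = 0.4800000 − (0.0301254)/(0.3826042) = 0.4012623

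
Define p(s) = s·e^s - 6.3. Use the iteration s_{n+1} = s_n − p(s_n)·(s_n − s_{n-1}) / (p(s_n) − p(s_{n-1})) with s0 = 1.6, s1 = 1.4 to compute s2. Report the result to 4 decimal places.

1.4554

p(1.6) = 1.624852, p(1.4) = -0.622720
s2 = 1.400000 − (-0.622720)·(1.400000 − 1.600000) / (-0.622720 − 1.624852) = 1.400000 − (0.124544)/(-2.247572) = 1.455413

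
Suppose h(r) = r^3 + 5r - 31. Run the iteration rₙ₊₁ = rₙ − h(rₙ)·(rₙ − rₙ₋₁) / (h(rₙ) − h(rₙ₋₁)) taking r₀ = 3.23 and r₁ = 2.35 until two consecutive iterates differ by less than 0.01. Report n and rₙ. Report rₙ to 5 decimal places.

n = 4, rₙ = 2.61663

h(3.23) = 18.8482670, h(2.35) = -6.2721250
r₂ = 2.3500000 − (-6.2721250)·(-0.8800000)/(-25.1203920) = 2.5697207;  |Δ| = 0.2197207
h(2.5697207) = -1.1823373
r₃ = 2.5697207 − (-1.1823373)·(0.2197207)/(5.0897877) = 2.6207609;  |Δ| = 0.0510402
h(2.6207609) = 0.1042072
r₄ = 2.6207609 − 0.1042072·(0.0510402)/(1.2865445) = 2.6166268;  |Δ| = 0.0041341
|r₄ − r₃| = 0.0041341 < 0.01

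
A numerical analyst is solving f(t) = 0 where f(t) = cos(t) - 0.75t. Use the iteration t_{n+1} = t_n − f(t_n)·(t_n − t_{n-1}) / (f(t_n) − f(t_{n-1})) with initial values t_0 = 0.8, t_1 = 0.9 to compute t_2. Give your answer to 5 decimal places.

f(0.8) = 0.0967067, f(0.9) = -0.0533900
t_2 = 0.9000000 − (-0.0533900)·(0.9000000 − 0.8000000) / (-0.0533900 − 0.0967067) = 0.9000000 − (-0.0053390)/(-0.1500967) = 0.8644296

0.86443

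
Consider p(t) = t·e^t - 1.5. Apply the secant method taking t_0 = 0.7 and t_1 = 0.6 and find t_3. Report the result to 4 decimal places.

p(0.7) = -0.090373, p(0.6) = -0.406729
t_2 = 0.600000 − (-0.406729)·(0.600000 − 0.700000) / (-0.406729 − (-0.090373)) = 0.600000 − (0.040673)/(-0.316356) = 0.728567
p(0.728567) = 0.009670
t_3 = 0.728567 − 0.009670·(0.728567 − 0.600000) / (0.009670 − (-0.406729)) = 0.728567 − (0.001243)/(0.416399) = 0.725581

0.7256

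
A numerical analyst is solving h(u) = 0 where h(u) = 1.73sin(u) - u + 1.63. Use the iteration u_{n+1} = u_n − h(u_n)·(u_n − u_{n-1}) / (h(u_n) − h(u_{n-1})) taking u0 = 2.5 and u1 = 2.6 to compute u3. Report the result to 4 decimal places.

h(2.5) = 0.165357, h(2.6) = -0.078183
u2 = 2.600000 − (-0.078183)·(2.600000 − 2.500000) / (-0.078183 − 0.165357) = 2.600000 − (-0.007818)/(-0.243539) = 2.567897
h(2.567897) = 0.001042
u3 = 2.567897 − 0.001042·(2.567897 − 2.600000) / (0.001042 − (-0.078183)) = 2.567897 − (-0.000033)/(0.079225) = 2.568320

2.5683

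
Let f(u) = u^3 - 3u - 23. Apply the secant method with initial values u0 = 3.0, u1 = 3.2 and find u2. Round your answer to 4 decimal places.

f(3.0) = -5.000000, f(3.2) = 0.168000
u2 = 3.200000 − 0.168000·(3.200000 − 3.000000) / (0.168000 − (-5.000000)) = 3.200000 − (0.033600)/(5.168000) = 3.193498

3.1935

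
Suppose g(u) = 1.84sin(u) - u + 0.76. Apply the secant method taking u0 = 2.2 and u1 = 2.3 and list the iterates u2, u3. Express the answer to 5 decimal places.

g(2.2) = 0.0476334, g(2.3) = -0.1679024
u2 = 2.3000000 − (-0.1679024)·(2.3000000 − 2.2000000) / (-0.1679024 − 0.0476334) = 2.3000000 − (-0.0167902)/(-0.2155358) = 2.2221000
g(2.2221000) = 0.0012413
u3 = 2.2221000 − 0.0012413·(2.2221000 − 2.3000000) / (0.0012413 − (-0.1679024)) = 2.2221000 − (-0.0000967)/(0.1691437) = 2.2226717

2.22210, 2.22267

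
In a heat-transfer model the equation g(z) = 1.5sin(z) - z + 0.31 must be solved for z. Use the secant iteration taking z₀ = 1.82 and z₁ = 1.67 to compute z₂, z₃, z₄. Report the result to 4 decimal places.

1.7753, 1.7781, 1.7779

g(1.82) = -0.056336, g(1.67) = 0.132625
z₂ = 1.670000 − 0.132625·(1.670000 − 1.820000) / (0.132625 − (-0.056336)) = 1.670000 − (-0.019894)/(0.188961) = 1.775279
g(1.775279) = 0.003470
z₃ = 1.775279 − 0.003470·(1.775279 − 1.670000) / (0.003470 − 0.132625) = 1.775279 − (0.000365)/(-0.129155) = 1.778108
g(1.778108) = -0.000226
z₄ = 1.778108 − (-0.000226)·(1.778108 − 1.775279) / (-0.000226 − 0.003470) = 1.778108 − (-0.000001)/(-0.003696) = 1.777935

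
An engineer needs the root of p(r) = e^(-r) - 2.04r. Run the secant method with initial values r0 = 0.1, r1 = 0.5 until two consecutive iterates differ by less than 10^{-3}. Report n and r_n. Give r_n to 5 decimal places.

n = 4, r_n = 0.34661

p(0.1) = 0.7008374, p(0.5) = -0.4134693
r2 = 0.5000000 − (-0.4134693)·(0.4000000)/(-1.1143068) = 0.3515779;  |Δ| = 0.1484221
p(0.3515779) = -0.0136419
r3 = 0.3515779 − (-0.0136419)·(-0.1484221)/(0.3998274) = 0.3465138;  |Δ| = 0.0050641
p(0.3465138) = 0.0002608
r4 = 0.3465138 − 0.0002608·(-0.0050641)/(0.0139027) = 0.3466088;  |Δ| = 0.0000950
|r4 − r3| = 0.0000950 < 10^{-3}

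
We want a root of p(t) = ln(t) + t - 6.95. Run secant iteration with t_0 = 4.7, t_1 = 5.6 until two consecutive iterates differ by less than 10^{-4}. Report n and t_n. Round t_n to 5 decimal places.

n = 4, t_n = 5.28511

p(4.7) = -0.7024375, p(5.6) = 0.3727666
t_2 = 5.6000000 − 0.3727666·(0.9000000)/(1.0752041) = 5.2879756;  |Δ| = 0.3120244
p(5.2879756) = 0.0034111
t_3 = 5.2879756 − 0.0034111·(-0.3120244)/(-0.3693555) = 5.2850940;  |Δ| = 0.0028816
p(5.2850940) = -0.0000156
t_4 = 5.2850940 − (-0.0000156)·(-0.0028816)/(-0.0034267) = 5.2851071;  |Δ| = 0.0000131
|t_4 − t_3| = 0.0000131 < 10^{-4}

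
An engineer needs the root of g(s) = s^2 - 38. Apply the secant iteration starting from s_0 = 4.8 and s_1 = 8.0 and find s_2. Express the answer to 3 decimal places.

g(4.8) = -14.96000, g(8.0) = 26.00000
s_2 = 8.00000 − 26.00000·(8.00000 − 4.80000) / (26.00000 − (-14.96000)) = 8.00000 − (83.20000)/(40.96000) = 5.96875

5.969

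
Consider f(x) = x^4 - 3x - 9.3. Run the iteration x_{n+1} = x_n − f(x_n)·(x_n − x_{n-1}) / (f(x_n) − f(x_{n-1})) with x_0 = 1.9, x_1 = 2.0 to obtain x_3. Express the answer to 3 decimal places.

1.975

f(1.9) = -1.96790, f(2.0) = 0.70000
x_2 = 2.00000 − 0.70000·(2.00000 − 1.90000) / (0.70000 − (-1.96790)) = 2.00000 − (0.07000)/(2.66790) = 1.97376
f(1.97376) = -0.04452
x_3 = 1.97376 − (-0.04452)·(1.97376 − 2.00000) / (-0.04452 − 0.70000) = 1.97376 − (0.00117)/(-0.74452) = 1.97533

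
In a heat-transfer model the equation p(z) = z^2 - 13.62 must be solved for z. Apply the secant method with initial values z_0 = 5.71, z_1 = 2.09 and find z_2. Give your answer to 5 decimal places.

p(5.71) = 18.9841000, p(2.09) = -9.2519000
z_2 = 2.0900000 − (-9.2519000)·(2.0900000 − 5.7100000) / (-9.2519000 − 18.9841000) = 2.0900000 − (33.4918780)/(-28.2360000) = 3.2761410

3.27614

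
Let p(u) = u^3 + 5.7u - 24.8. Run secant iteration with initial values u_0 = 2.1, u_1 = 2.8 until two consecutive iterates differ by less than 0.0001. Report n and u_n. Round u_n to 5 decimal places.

n = 5, u_n = 2.27773

p(2.1) = -3.5690000, p(2.8) = 13.1120000
u_2 = 2.8000000 − 13.1120000·(0.7000000)/(16.6810000) = 2.2497692;  |Δ| = 0.5502308
p(2.2497692) = -0.5891955
u_3 = 2.2497692 − (-0.5891955)·(-0.5502308)/(-13.7011955) = 2.2734309;  |Δ| = 0.0236617
p(2.2734309) = -0.0912435
u_4 = 2.2734309 − (-0.0912435)·(0.0236617)/(0.4979520) = 2.2777666;  |Δ| = 0.0043357
p(2.2777666) = 0.0008256
u_5 = 2.2777666 − 0.0008256·(0.0043357)/(0.0920691) = 2.2777277;  |Δ| = 0.0000389
|u_5 − u_4| = 0.0000389 < 0.0001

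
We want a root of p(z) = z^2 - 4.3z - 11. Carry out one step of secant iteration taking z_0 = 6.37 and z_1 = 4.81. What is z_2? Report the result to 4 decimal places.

p(6.37) = 2.185900, p(4.81) = -8.546900
z_2 = 4.810000 − (-8.546900)·(4.810000 − 6.370000) / (-8.546900 − 2.185900) = 4.810000 − (13.333164)/(-10.732800) = 6.052282

6.0523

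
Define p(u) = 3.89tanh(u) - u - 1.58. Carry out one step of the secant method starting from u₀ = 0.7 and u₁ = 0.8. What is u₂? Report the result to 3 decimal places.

0.646

p(0.7) = 0.07099, p(0.8) = 0.20310
u₂ = 0.80000 − 0.20310·(0.80000 − 0.70000) / (0.20310 − 0.07099) = 0.80000 − (0.02031)/(0.13211) = 0.64626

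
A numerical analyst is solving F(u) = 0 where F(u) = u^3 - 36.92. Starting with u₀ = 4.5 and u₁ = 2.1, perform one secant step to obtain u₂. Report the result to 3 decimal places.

F(4.5) = 54.20500, F(2.1) = -27.65900
u₂ = 2.10000 − (-27.65900)·(2.10000 − 4.50000) / (-27.65900 − 54.20500) = 2.10000 − (66.38160)/(-81.86400) = 2.91088

2.911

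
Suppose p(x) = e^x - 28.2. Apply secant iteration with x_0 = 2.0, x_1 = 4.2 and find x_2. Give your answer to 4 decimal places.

p(2.0) = -20.810944, p(4.2) = 38.486331
x_2 = 4.200000 − 38.486331·(4.200000 − 2.000000) / (38.486331 − (-20.810944)) = 4.200000 − (84.669928)/(59.297275) = 2.772111

2.7721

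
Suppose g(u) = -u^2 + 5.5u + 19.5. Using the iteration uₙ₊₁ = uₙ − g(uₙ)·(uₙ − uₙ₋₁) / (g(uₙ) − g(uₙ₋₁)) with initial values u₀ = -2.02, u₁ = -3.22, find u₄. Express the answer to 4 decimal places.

g(-2.02) = 4.309600, g(-3.22) = -8.578400
u₂ = -3.220000 − (-8.578400)·(-3.220000 − (-2.020000)) / (-8.578400 − 4.309600) = -3.220000 − (10.294080)/(-12.888000) = -2.421266
g(-2.421266) = 0.320505
u₃ = -2.421266 − 0.320505·(-2.421266 − (-3.220000)) / (0.320505 − (-8.578400)) = -2.421266 − (0.255998)/(8.898905) = -2.450034
g(-2.450034) = 0.022150
u₄ = -2.450034 − 0.022150·(-2.450034 − (-2.421266)) / (0.022150 − 0.320505) = -2.450034 − (-0.000637)/(-0.298355) = -2.452169

-2.4522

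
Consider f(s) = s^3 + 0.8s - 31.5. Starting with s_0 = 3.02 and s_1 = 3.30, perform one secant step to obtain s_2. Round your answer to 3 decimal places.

3.070

f(3.02) = -1.54039, f(3.30) = 7.07700
s_2 = 3.30000 − 7.07700·(3.30000 − 3.02000) / (7.07700 − (-1.54039)) = 3.30000 − (1.98156)/(8.61739) = 3.07005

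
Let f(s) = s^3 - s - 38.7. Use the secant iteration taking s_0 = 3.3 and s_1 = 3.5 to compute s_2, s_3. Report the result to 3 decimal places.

3.480, 3.481

f(3.3) = -6.06300, f(3.5) = 0.67500
s_2 = 3.50000 − 0.67500·(3.50000 − 3.30000) / (0.67500 − (-6.06300)) = 3.50000 − (0.13500)/(6.73800) = 3.47996
f(3.47996) = -0.03707
s_3 = 3.47996 − (-0.03707)·(3.47996 − 3.50000) / (-0.03707 − 0.67500) = 3.47996 − (0.00074)/(-0.71207) = 3.48101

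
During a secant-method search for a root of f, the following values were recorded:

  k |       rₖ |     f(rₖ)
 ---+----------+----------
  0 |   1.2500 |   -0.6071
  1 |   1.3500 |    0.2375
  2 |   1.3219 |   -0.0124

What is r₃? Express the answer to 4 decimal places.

r₃ = 1.3219 − (-0.0124)·(1.3219 − 1.3500) / (-0.0124 − 0.2375)
   = 1.3219 − (0.000348)/(-0.249900) = 1.323294

1.3233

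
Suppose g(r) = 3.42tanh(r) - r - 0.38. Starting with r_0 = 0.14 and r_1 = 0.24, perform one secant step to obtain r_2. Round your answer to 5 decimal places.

0.15929

g(0.14) = -0.0443038, g(0.24) = 0.1853955
r_2 = 0.2400000 − 0.1853955·(0.2400000 − 0.1400000) / (0.1853955 − (-0.0443038)) = 0.2400000 − (0.0185395)/(0.2296993) = 0.1592878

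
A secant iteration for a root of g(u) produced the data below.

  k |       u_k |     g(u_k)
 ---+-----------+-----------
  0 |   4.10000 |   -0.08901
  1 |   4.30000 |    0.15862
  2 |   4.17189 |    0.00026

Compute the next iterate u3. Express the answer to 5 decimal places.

u3 = 4.17189 − 0.00026·(4.17189 − 4.30000) / (0.00026 − 0.15862)
   = 4.17189 − (-0.0000333)/(-0.1583600) = 4.1716797

4.17168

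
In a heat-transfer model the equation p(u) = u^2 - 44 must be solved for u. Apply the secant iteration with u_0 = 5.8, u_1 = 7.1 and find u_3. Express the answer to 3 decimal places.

p(5.8) = -10.36000, p(7.1) = 6.41000
u_2 = 7.10000 − 6.41000·(7.10000 − 5.80000) / (6.41000 − (-10.36000)) = 7.10000 − (8.33300)/(16.77000) = 6.60310
p(6.60310) = -0.39906
u_3 = 6.60310 − (-0.39906)·(6.60310 − 7.10000) / (-0.39906 − 6.41000) = 6.60310 − (0.19829)/(-6.80906) = 6.63222

6.632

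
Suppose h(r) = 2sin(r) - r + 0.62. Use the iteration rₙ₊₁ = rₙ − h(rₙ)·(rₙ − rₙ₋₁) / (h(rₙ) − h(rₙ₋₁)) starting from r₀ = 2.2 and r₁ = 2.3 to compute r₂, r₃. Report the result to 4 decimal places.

2.2164, 2.2169

h(2.2) = 0.036993, h(2.3) = -0.188590
r₂ = 2.300000 − (-0.188590)·(2.300000 − 2.200000) / (-0.188590 − 0.036993) = 2.300000 − (-0.018859)/(-0.225582) = 2.216399
h(2.216399) = 0.001076
r₃ = 2.216399 − 0.001076·(2.216399 − 2.300000) / (0.001076 − (-0.188590)) = 2.216399 − (-0.000090)/(0.189666) = 2.216873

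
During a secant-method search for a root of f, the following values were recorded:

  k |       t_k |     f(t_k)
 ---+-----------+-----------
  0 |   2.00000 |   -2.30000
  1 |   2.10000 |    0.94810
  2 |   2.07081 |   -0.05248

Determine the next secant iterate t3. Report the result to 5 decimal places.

2.07234

t3 = 2.07081 − (-0.05248)·(2.07081 − 2.10000) / (-0.05248 − 0.94810)
   = 2.07081 − (0.0015319)/(-1.0005800) = 2.0723410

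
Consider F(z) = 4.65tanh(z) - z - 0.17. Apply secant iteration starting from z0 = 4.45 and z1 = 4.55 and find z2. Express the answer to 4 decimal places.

F(4.45) = 0.028732, F(4.55) = -0.071038
z2 = 4.550000 − (-0.071038)·(4.550000 − 4.450000) / (-0.071038 − 0.028732) = 4.550000 − (-0.007104)/(-0.099770) = 4.478798

4.4788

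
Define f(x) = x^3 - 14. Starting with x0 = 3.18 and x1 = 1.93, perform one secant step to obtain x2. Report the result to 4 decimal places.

2.2710

f(3.18) = 18.157432, f(1.93) = -6.810943
x2 = 1.930000 − (-6.810943)·(1.930000 − 3.180000) / (-6.810943 − 18.157432) = 1.930000 − (8.513679)/(-24.968375) = 2.270978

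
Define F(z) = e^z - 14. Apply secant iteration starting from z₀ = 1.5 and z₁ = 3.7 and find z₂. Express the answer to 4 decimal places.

F(1.5) = -9.518311, F(3.7) = 26.447304
z₂ = 3.700000 − 26.447304·(3.700000 − 1.500000) / (26.447304 − (-9.518311)) = 3.700000 − (58.184070)/(35.965615) = 2.082231

2.0822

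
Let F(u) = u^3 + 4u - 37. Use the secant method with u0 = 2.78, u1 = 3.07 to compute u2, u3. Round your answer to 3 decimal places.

F(2.78) = -4.39505, F(3.07) = 4.21444
u2 = 3.07000 − 4.21444·(3.07000 − 2.78000) / (4.21444 − (-4.39505)) = 3.07000 − (1.22219)/(8.60949) = 2.92804
F(2.92804) = -0.18448
u3 = 2.92804 − (-0.18448)·(2.92804 − 3.07000) / (-0.18448 − 4.21444) = 2.92804 − (0.02619)/(-4.39892) = 2.93400

2.928, 2.934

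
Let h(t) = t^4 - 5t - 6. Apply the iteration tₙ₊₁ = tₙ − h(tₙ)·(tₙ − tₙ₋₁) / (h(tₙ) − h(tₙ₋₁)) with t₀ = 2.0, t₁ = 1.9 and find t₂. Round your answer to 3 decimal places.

h(2.0) = 0.00000, h(1.9) = -2.46790
t₂ = 1.90000 − (-2.46790)·(1.90000 − 2.00000) / (-2.46790 − 0.00000) = 1.90000 − (0.24679)/(-2.46790) = 2.00000

2.000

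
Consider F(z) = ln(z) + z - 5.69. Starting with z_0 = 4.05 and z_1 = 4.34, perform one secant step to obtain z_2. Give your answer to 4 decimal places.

4.2448

F(4.05) = -0.241283, F(4.34) = 0.117874
z_2 = 4.340000 − 0.117874·(4.340000 − 4.050000) / (0.117874 − (-0.241283)) = 4.340000 − (0.034184)/(0.359157) = 4.244823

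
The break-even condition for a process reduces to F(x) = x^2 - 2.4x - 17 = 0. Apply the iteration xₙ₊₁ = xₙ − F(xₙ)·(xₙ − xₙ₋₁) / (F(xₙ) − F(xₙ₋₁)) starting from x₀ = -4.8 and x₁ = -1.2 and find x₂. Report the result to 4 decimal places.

-2.7095

F(-4.8) = 17.560000, F(-1.2) = -12.680000
x₂ = -1.200000 − (-12.680000)·(-1.200000 − (-4.800000)) / (-12.680000 − 17.560000) = -1.200000 − (-45.648000)/(-30.240000) = -2.709524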